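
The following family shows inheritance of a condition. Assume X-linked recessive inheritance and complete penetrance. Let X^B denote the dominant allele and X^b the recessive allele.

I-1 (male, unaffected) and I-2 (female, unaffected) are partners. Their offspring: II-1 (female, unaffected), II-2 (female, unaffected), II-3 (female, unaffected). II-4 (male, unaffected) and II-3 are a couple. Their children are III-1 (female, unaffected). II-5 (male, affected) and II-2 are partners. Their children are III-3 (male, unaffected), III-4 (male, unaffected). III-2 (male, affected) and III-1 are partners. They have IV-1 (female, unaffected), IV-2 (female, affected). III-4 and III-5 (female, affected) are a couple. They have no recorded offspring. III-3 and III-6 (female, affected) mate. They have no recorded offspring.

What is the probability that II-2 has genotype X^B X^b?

I-1 is unaffected, so I-1 is X^B Y.
I-2 is unaffected so carries B and passed b to II-3 (X^B X^b, whose B came from I-1), so I-2 is X^B X^b.
Their cross gives offspring ratios 1/2 X^B X^B : 1/2 X^B X^b. Conditioning on II-2 being unaffected, P(X^B X^b) = 1/2 / 1 = 1/2 before taking II-2's own offspring into account.
II-5 is affected, so II-5 is X^b Y.
Now use II-2's offspring. Probability of each recorded status — unaffected son III-3: 1/2 if II-2 is X^B X^b, 1 if X^B X^B; unaffected son III-4: 1/2 if II-2 is X^B X^b, 1 if X^B X^B.
Bayes: P(X^B X^b) = 1/2·1/4 / (1/2·1/4 + 1/2·1) = 1/5.

1/5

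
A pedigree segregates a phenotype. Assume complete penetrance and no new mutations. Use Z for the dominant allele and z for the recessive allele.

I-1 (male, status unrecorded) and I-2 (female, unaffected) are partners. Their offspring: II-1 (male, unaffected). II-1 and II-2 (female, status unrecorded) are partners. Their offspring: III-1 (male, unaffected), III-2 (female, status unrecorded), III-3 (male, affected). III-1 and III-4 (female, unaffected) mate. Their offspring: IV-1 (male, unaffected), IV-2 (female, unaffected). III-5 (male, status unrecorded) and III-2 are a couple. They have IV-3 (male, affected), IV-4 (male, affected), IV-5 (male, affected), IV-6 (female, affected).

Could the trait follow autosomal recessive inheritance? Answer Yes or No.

Yes

A consistent assignment under autosomal recessive exists: I-1 ZZ, I-2 Zz, II-1 Zz, II-2 Zz, III-1 ZZ, III-2 Zz, III-3 zz, III-4 ZZ, III-5 Zz, IV-1 ZZ, IV-2 ZZ, IV-3 zz, IV-4 zz, IV-5 zz, IV-6 zz.
In this assignment every recorded phenotype matches its genotype and every non-founder's genotype is obtainable from its parents' genotypes, so the pedigree is consistent.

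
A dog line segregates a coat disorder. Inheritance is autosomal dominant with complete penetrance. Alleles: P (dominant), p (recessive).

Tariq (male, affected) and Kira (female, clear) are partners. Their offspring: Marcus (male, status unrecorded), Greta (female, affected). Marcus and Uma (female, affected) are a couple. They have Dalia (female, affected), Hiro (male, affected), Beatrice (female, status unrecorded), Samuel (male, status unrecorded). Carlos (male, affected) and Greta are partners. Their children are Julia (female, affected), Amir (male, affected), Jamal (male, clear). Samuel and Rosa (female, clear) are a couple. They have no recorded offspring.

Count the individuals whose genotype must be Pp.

Obligate heterozygotes: Greta is affected so carries P and received p from Kira (pp), so Greta is Pp; Carlos is affected so carries P and passed p to Jamal (pp), so Carlos is Pp.
Every other individual is either homozygous by phenotype or has at least one consistent homozygous assignment, so the count is 2.

2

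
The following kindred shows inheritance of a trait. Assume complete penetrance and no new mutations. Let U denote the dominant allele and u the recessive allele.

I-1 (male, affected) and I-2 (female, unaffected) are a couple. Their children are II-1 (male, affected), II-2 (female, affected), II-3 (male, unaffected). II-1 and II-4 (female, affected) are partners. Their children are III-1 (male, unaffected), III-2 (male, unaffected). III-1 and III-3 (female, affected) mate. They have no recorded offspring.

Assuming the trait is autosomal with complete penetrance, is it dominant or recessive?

dominant

II-1 and II-4 are both affected yet have an unaffected child III-1. Under a recessive model two affected parents are homozygous and every child would be affected, so the trait cannot be recessive.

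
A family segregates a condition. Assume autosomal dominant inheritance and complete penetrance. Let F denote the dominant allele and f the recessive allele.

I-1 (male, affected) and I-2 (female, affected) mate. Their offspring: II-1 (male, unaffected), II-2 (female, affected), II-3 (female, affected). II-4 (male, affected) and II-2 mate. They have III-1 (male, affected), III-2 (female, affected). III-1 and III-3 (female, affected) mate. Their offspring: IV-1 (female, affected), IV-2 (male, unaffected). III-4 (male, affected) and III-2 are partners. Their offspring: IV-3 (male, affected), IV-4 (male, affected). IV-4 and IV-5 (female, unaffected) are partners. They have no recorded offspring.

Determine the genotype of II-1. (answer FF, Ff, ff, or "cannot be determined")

ff

II-1 is unaffected, so II-1 is ff.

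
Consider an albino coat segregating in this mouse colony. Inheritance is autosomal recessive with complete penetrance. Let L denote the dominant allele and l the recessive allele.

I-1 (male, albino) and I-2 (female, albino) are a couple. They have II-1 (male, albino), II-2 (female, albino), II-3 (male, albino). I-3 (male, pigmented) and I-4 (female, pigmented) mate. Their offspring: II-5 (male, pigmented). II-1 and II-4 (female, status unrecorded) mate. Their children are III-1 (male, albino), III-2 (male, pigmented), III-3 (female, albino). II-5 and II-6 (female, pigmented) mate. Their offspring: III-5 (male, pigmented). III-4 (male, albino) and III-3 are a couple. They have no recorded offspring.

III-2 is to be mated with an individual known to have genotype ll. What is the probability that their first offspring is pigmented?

III-2 is pigmented so carries L and received l from II-1 (ll), so III-2 is Ll.
The cross gives 1/2 Ll : 1/2 ll, so P(offspring is pigmented) = 1/2.

1/2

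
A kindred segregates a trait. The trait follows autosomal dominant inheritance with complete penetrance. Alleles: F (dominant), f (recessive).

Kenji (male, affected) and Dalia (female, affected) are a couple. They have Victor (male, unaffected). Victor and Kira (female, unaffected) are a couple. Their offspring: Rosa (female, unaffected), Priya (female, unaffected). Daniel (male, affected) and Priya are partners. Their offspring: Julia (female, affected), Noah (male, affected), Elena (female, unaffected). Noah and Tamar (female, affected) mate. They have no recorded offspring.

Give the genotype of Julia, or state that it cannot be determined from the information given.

Ff

From phenotype alone, Julia is FF or Ff.
Julia is affected so carries F and received f from Priya (ff), so Julia is Ff.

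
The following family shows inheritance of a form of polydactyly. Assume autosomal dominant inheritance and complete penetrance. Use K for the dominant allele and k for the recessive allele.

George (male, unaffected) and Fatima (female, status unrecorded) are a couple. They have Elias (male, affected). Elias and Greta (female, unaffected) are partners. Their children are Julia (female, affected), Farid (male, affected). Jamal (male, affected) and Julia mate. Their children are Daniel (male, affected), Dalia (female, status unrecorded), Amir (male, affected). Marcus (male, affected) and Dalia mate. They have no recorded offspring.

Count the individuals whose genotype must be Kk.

Obligate heterozygotes: Elias is affected so carries K and received k from George (kk), so Elias is Kk; Julia is affected so carries K and received k from Greta (kk), so Julia is Kk; Farid is affected so carries K and received k from Greta (kk), so Farid is Kk.
Every other individual is either homozygous by phenotype or has at least one consistent homozygous assignment, so the count is 3.

3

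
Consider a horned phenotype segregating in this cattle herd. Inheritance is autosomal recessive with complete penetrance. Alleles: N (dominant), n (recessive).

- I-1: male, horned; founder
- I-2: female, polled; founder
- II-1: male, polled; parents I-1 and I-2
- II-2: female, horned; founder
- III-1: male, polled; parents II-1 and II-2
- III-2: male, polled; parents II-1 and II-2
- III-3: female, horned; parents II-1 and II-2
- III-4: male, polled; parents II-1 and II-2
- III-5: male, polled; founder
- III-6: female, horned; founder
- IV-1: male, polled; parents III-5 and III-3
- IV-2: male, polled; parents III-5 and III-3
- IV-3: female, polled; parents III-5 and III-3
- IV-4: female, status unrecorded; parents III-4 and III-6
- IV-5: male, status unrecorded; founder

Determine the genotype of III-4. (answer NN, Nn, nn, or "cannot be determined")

From phenotype alone, III-4 is NN or Nn.
III-4 is polled so carries N and received n from II-2 (nn), so III-4 is Nn.

Nn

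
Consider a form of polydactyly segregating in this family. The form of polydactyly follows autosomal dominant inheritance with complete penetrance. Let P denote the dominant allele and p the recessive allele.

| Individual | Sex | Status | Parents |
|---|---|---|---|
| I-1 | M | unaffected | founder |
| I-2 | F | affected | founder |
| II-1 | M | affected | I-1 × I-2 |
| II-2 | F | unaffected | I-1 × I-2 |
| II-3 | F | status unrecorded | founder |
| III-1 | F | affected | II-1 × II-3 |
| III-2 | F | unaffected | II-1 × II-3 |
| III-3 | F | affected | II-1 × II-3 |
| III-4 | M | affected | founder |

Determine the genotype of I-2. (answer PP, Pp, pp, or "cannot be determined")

Pp

From phenotype alone, I-2 is PP or Pp.
I-2 is affected so carries P and passed p to II-2 (pp), so I-2 is Pp.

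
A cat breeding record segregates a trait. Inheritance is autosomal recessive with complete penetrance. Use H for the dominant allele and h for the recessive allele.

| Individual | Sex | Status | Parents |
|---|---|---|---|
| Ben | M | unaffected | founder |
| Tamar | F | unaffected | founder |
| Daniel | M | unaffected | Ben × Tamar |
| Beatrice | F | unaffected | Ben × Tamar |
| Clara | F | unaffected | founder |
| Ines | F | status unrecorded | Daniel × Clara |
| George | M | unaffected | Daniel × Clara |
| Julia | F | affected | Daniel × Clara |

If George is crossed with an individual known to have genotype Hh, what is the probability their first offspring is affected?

1/6

Daniel is unaffected so carries H and passed h to Julia (hh), so Daniel is Hh.
Clara is unaffected so carries H and passed h to Julia (hh), so Clara is Hh.
George is an unaffected offspring of Daniel (Hh) × Clara (Hh), whose cross gives 1/4 HH : 1/2 Hh : 1/4 hh; conditioning on being unaffected, George is HH with probability 1/3, Hh with probability 2/3.
Summing over parental genotype combinations, P(offspring is affected) = 2/3·1/4 = 1/6.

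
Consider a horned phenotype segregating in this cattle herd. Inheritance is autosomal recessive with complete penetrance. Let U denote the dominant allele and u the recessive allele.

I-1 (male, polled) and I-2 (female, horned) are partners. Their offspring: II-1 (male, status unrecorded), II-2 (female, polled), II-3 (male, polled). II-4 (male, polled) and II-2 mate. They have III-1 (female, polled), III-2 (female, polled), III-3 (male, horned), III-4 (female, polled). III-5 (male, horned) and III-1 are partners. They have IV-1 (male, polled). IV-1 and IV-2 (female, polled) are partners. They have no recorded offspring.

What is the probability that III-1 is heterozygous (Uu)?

1/2

II-4 is polled so carries U and passed u to III-3 (uu), so II-4 is Uu.
II-2 is polled so carries U and received u from I-2 (uu), so II-2 is Uu.
Their cross gives offspring ratios 1/4 UU : 1/2 Uu : 1/4 uu. Conditioning on III-1 being polled, P(Uu) = 1/2 / 3/4 = 2/3 before taking III-1's own offspring into account.
III-5 is horned, so III-5 is uu.
Now use III-1's offspring. Probability of each recorded status — polled son IV-1: 1/2 if III-1 is Uu, 1 if UU.
Bayes: P(Uu) = 2/3·1/2 / (2/3·1/2 + 1/3·1) = 1/2.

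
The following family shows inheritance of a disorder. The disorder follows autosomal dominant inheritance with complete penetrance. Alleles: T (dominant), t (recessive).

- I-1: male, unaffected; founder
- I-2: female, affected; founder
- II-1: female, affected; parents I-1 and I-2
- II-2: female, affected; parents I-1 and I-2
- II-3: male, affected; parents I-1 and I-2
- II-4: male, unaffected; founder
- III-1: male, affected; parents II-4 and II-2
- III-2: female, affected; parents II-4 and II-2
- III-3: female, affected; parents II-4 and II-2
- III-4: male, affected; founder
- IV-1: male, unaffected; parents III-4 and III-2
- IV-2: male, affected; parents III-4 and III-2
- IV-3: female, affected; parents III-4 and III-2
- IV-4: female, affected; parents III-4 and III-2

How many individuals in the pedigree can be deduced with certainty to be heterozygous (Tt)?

7

Obligate heterozygotes: II-1 is affected so carries T and received t from I-1 (tt), so II-1 is Tt; II-2 is affected so carries T and received t from I-1 (tt), so II-2 is Tt; II-3 is affected so carries T and received t from I-1 (tt), so II-3 is Tt; III-1 is affected so carries T and received t from II-4 (tt), so III-1 is Tt; III-2 is affected so carries T and received t from II-4 (tt), so III-2 is Tt; III-3 is affected so carries T and received t from II-4 (tt), so III-3 is Tt; III-4 is affected so carries T and passed t to IV-1 (tt), so III-4 is Tt.
Every other individual is either homozygous by phenotype or has at least one consistent homozygous assignment, so the count is 7.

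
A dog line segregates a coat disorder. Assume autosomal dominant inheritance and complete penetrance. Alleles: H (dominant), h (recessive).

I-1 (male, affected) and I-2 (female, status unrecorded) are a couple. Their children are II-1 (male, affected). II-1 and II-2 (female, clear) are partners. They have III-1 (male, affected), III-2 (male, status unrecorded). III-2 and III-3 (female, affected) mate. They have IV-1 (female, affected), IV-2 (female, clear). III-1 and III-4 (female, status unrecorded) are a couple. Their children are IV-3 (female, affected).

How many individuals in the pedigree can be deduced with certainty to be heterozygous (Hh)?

2

Obligate heterozygotes: III-1 is affected so carries H and received h from II-2 (hh), so III-1 is Hh; III-3 is affected so carries H and passed h to IV-2 (hh), so III-3 is Hh.
Every other individual is either homozygous by phenotype or has at least one consistent homozygous assignment, so the count is 2.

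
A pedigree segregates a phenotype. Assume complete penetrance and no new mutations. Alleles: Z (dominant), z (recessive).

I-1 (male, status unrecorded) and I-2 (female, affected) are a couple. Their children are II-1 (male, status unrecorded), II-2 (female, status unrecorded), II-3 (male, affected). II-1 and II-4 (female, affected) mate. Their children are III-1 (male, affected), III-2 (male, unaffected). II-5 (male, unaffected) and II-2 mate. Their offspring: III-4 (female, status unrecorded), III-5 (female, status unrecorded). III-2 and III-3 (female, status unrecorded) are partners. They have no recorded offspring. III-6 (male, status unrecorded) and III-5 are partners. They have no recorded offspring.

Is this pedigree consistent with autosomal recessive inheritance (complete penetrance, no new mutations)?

A consistent assignment under autosomal recessive exists: I-1 Zz, I-2 zz, II-1 Zz, II-2 Zz, II-3 zz, II-4 zz, II-5 ZZ, III-1 zz, III-2 Zz, III-3 ZZ, III-4 ZZ, III-5 ZZ, III-6 ZZ.
In this assignment every recorded phenotype matches its genotype and every non-founder's genotype is obtainable from its parents' genotypes, so the pedigree is consistent.

Yes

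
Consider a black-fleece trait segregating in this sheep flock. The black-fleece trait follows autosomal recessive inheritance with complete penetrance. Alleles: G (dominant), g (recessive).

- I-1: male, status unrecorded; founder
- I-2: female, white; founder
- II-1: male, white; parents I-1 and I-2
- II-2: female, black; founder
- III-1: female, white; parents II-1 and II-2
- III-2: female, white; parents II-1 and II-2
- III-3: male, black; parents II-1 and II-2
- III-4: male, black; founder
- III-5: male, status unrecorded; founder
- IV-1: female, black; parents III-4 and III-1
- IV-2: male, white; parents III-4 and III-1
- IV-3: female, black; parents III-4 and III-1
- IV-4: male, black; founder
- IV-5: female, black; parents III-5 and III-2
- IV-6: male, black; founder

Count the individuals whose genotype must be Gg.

Obligate heterozygotes: II-1 is white so carries G and passed g to III-3 (gg), so II-1 is Gg; III-1 is white so carries G and received g from II-2 (gg), so III-1 is Gg; III-2 is white so carries G and received g from II-2 (gg), so III-2 is Gg; IV-2 is white so carries G and received g from III-4 (gg), so IV-2 is Gg.
Every other individual is either homozygous by phenotype or has at least one consistent homozygous assignment, so the count is 4.

4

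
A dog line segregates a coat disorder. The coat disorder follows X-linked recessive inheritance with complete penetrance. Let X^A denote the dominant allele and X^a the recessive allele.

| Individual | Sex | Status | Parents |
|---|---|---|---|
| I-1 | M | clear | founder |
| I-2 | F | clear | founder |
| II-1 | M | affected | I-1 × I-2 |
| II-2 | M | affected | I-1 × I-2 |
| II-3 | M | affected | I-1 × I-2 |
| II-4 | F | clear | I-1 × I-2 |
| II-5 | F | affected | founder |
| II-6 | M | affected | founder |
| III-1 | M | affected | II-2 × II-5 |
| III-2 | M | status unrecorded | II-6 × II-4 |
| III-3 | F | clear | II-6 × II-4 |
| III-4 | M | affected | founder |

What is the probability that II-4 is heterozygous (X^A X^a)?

I-1 is clear, so I-1 is X^A Y.
I-2 is clear so carries A and passed a to II-1 (X^a Y), so I-2 is X^A X^a.
Their cross gives offspring ratios 1/2 X^A X^A : 1/2 X^A X^a. Conditioning on II-4 being clear, P(X^A X^a) = 1/2 / 1 = 1/2 before taking II-4's own offspring into account.
II-6 is affected, so II-6 is X^a Y.
Now use II-4's offspring. Probability of each recorded status — clear daughter III-3: 1/2 if II-4 is X^A X^a, 1 if X^A X^A. (III-2: equally likely either way, so uninformative.)
Bayes: P(X^A X^a) = 1/2·1/2 / (1/2·1/2 + 1/2·1) = 1/3.

1/3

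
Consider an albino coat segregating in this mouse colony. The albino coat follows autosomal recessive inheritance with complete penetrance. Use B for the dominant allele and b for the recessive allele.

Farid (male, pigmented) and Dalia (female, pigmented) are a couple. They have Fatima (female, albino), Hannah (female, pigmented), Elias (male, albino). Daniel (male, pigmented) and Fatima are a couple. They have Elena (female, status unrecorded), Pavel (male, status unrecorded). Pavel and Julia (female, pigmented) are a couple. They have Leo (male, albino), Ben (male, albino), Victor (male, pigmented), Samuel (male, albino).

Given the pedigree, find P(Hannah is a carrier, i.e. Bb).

2/3

Farid is pigmented so carries B and passed b to Fatima (bb), so Farid is Bb.
Dalia is pigmented so carries B and passed b to Fatima (bb), so Dalia is Bb.
Their cross gives offspring ratios 1/4 BB : 1/2 Bb : 1/4 bb. Conditioning on Hannah being pigmented, P(Bb) = 1/2 / 3/4 = 2/3.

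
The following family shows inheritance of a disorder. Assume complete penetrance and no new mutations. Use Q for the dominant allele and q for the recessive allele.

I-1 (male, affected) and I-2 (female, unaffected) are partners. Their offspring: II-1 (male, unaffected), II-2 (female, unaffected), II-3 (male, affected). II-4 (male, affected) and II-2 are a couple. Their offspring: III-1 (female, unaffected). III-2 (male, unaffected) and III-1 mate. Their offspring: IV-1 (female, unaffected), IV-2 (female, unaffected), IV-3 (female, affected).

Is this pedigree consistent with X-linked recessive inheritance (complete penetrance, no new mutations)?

No

Under X-linked recessive, IV-3 (affected, female) cannot arise from III-2 (unaffected) × III-1 (unaffected).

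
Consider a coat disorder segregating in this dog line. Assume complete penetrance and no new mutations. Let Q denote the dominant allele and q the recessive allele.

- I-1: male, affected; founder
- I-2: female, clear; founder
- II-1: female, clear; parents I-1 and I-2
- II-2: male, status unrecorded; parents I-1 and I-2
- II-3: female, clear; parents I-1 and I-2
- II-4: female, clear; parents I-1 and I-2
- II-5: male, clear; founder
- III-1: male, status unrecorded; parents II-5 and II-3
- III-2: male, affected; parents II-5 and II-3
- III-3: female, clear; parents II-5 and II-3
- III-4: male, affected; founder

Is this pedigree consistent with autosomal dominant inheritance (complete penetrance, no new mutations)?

Under autosomal dominant, III-2 (affected, male) cannot arise from II-5 (clear) × II-3 (clear).

No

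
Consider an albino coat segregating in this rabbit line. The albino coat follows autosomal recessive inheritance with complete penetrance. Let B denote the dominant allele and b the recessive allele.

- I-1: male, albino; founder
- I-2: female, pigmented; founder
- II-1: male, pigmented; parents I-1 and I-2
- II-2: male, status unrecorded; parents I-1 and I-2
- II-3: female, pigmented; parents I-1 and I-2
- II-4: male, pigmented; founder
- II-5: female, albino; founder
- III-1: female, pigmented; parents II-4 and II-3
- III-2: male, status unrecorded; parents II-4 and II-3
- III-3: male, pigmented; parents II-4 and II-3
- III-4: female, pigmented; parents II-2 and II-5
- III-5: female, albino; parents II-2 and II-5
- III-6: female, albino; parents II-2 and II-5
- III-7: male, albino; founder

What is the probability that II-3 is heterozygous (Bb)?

1

II-3 is pigmented so carries B and received b from I-1 (bb), so II-3 is Bb, giving P(Bb) = 1.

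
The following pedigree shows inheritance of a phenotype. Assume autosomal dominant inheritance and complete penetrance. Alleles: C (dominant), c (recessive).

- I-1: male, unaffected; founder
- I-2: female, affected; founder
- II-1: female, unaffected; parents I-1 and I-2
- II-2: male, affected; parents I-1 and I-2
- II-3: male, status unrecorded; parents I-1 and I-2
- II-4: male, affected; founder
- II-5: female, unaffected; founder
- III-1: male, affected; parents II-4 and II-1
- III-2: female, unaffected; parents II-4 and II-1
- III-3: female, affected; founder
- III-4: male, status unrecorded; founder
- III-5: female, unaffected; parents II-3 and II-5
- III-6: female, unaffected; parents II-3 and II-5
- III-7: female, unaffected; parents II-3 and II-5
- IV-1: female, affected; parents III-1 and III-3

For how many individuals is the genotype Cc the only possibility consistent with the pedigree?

Obligate heterozygotes: I-2 is affected so carries C and passed c to II-1 (cc), so I-2 is Cc; II-2 is affected so carries C and received c from I-1 (cc), so II-2 is Cc; II-4 is affected so carries C and passed c to III-2 (cc), so II-4 is Cc; III-1 is affected so carries C and received c from II-1 (cc), so III-1 is Cc.
Every other individual is either homozygous by phenotype or has at least one consistent homozygous assignment, so the count is 4.

4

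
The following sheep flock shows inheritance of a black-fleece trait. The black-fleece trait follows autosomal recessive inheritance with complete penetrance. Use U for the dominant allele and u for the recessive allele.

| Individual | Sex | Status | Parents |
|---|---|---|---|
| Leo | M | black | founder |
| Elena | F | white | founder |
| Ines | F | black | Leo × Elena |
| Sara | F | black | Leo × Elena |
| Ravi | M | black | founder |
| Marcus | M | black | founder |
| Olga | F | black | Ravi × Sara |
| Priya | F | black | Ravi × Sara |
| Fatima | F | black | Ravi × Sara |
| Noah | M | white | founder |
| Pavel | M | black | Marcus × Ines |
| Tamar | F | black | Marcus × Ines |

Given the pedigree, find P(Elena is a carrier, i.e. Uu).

Elena is white so carries U and passed u to Ines (uu), so Elena is Uu, giving P(Uu) = 1.

1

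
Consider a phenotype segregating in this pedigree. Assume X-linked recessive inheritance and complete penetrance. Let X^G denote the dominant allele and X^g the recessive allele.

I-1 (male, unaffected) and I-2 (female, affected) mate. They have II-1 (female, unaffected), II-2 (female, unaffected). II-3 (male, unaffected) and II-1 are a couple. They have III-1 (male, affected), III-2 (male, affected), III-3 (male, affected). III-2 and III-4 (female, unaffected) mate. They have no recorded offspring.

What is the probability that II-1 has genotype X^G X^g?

II-1 is unaffected so carries G and received g from I-2 (X^g X^g), so II-1 is X^G X^g, giving P(X^G X^g) = 1.

1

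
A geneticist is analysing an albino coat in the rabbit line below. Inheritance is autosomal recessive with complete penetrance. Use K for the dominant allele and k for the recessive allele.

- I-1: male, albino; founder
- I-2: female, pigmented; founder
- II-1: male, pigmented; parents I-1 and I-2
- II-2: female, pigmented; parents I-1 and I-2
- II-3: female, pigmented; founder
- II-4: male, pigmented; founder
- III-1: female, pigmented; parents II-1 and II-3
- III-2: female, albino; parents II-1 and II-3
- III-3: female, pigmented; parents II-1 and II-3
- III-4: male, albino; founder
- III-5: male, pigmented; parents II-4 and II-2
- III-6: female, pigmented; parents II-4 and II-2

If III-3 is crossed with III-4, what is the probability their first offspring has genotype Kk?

II-1 is pigmented so carries K and received k from I-1 (kk), so II-1 is Kk.
II-3 is pigmented so carries K and passed k to III-2 (kk), so II-3 is Kk.
III-3 is a pigmented offspring of II-1 (Kk) × II-3 (Kk), whose cross gives 1/4 KK : 1/2 Kk : 1/4 kk; conditioning on being pigmented, III-3 is KK with probability 1/3, Kk with probability 2/3.
III-4 is albino, so III-4 is kk.
Summing over parental genotype combinations, P(offspring has genotype Kk) = 1/3·1 + 2/3·1/2 = 2/3.

2/3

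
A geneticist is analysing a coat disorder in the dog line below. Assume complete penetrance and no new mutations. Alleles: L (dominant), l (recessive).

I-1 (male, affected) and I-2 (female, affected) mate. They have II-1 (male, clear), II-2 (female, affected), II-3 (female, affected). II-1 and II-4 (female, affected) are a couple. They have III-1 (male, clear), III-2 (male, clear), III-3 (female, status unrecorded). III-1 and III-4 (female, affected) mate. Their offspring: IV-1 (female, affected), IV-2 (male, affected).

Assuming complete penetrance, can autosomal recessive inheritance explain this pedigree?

Under autosomal recessive, II-1 (clear, male) cannot arise from I-1 (affected) × I-2 (affected).

No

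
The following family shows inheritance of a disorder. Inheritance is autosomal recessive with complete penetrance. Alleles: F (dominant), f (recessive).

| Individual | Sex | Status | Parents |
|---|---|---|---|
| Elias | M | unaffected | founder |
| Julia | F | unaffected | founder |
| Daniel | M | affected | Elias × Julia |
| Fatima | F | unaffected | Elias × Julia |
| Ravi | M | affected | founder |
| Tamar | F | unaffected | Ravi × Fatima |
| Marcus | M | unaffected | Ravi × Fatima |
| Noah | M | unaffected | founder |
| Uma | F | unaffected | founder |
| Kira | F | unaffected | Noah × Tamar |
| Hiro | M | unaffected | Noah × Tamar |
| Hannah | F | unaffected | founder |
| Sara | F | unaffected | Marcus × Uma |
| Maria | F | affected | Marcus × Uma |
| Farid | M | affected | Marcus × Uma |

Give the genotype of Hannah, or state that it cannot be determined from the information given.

cannot be determined

Hannah's phenotype allows FF or Ff, and no parent or child forces a single allele at both positions; consistent genotype assignments exist with Hannah as FF or Ff.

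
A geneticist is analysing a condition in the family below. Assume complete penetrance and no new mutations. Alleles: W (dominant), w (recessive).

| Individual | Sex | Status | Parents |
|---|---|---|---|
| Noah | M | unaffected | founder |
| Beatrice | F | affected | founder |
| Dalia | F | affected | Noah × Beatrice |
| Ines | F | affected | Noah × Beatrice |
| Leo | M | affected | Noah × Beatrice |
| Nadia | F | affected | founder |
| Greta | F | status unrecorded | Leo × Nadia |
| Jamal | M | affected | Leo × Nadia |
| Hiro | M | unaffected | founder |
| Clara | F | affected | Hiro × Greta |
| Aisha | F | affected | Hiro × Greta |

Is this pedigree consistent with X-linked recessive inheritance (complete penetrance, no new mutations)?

No

Under X-linked recessive, Dalia (affected, female) cannot arise from Noah (unaffected) × Beatrice (affected).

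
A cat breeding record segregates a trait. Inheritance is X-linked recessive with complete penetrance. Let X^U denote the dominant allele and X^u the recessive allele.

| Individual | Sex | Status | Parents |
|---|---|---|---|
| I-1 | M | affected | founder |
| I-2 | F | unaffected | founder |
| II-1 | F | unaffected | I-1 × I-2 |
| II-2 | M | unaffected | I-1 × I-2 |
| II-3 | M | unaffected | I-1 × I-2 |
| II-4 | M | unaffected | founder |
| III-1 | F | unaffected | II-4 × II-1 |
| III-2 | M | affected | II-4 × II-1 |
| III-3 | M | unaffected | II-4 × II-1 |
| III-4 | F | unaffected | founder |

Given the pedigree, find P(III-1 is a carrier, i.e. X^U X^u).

1/2

II-4 is unaffected, so II-4 is X^U Y.
II-1 is unaffected so carries U and received u from I-1 (X^u Y), so II-1 is X^U X^u.
Their cross gives offspring ratios 1/2 X^U X^U : 1/2 X^U X^u. Conditioning on III-1 being unaffected, P(X^U X^u) = 1/2 / 1 = 1/2.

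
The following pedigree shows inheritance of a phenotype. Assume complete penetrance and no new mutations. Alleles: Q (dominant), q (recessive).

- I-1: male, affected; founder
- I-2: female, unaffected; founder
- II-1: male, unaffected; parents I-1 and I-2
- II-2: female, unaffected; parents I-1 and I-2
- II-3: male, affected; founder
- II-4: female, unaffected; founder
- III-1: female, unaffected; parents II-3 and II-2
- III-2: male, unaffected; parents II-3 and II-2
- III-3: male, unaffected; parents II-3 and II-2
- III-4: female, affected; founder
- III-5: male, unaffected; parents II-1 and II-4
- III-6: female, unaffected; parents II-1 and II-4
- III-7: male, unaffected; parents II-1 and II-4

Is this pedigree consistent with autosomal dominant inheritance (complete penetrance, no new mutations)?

A consistent assignment under autosomal dominant exists: I-1 Qq, I-2 qq, II-1 qq, II-2 qq, II-3 Qq, II-4 qq, III-1 qq, III-2 qq, III-3 qq, III-4 QQ, III-5 qq, III-6 qq, III-7 qq.
In this assignment every recorded phenotype matches its genotype and every non-founder's genotype is obtainable from its parents' genotypes, so the pedigree is consistent.

Yes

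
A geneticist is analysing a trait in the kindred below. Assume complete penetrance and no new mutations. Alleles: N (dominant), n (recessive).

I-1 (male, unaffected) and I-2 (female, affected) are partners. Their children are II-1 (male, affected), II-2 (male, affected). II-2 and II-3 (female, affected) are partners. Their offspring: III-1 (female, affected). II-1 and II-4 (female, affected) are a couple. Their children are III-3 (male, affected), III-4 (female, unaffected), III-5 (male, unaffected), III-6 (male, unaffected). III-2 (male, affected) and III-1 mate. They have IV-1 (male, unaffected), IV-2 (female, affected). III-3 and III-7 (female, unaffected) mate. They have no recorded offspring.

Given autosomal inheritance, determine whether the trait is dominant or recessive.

II-1 and II-4 are both affected yet have an unaffected child III-4. Under a recessive model two affected parents are homozygous and every child would be affected, so the trait cannot be recessive.

dominant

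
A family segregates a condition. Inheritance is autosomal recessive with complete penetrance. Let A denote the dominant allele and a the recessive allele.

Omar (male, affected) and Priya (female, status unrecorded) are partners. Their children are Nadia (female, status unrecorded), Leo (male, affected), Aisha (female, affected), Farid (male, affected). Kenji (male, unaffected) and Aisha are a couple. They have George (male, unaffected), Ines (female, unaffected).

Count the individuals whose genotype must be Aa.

Obligate heterozygotes: George is unaffected so carries A and received a from Aisha (aa), so George is Aa; Ines is unaffected so carries A and received a from Aisha (aa), so Ines is Aa.
Every other individual is either homozygous by phenotype or has at least one consistent homozygous assignment, so the count is 2.

2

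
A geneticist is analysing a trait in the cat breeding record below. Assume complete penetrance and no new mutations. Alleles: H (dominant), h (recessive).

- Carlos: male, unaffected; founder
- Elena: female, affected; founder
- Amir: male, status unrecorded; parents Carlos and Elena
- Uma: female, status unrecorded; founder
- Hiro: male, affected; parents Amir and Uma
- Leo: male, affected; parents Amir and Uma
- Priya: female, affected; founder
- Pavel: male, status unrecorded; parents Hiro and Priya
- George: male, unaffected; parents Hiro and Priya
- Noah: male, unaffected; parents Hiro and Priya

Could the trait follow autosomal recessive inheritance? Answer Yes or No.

Under autosomal recessive, George (unaffected, male) cannot arise from Hiro (affected) × Priya (affected).

No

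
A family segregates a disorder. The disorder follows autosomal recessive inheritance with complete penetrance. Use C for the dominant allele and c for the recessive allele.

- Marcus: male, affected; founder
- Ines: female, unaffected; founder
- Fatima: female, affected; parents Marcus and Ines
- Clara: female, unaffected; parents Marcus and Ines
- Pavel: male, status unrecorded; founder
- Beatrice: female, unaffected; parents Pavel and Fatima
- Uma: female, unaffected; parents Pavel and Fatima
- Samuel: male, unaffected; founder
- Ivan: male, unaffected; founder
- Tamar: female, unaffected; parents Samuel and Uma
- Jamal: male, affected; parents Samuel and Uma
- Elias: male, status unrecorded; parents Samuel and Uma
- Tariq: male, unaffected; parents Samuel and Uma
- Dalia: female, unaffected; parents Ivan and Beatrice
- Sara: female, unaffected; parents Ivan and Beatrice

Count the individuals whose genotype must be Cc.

5

Obligate heterozygotes: Ines is unaffected so carries C and passed c to Fatima (cc), so Ines is Cc; Clara is unaffected so carries C and received c from Marcus (cc), so Clara is Cc; Beatrice is unaffected so carries C and received c from Fatima (cc), so Beatrice is Cc; Uma is unaffected so carries C and received c from Fatima (cc), so Uma is Cc; Samuel is unaffected so carries C and passed c to Jamal (cc), so Samuel is Cc.
Every other individual is either homozygous by phenotype or has at least one consistent homozygous assignment, so the count is 5.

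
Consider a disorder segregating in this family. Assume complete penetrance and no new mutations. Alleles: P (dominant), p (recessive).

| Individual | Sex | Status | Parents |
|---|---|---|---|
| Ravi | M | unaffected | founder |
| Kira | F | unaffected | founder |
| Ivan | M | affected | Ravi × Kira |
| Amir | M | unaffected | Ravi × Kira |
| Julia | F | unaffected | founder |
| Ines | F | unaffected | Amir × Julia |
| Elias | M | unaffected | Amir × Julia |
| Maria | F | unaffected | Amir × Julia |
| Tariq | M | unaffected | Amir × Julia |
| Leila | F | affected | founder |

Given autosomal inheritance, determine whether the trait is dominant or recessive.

recessive

Ravi and Kira are both unaffected yet have an affected child Ivan. Under dominance, an affected child requires at least one affected parent, so the trait cannot be dominant.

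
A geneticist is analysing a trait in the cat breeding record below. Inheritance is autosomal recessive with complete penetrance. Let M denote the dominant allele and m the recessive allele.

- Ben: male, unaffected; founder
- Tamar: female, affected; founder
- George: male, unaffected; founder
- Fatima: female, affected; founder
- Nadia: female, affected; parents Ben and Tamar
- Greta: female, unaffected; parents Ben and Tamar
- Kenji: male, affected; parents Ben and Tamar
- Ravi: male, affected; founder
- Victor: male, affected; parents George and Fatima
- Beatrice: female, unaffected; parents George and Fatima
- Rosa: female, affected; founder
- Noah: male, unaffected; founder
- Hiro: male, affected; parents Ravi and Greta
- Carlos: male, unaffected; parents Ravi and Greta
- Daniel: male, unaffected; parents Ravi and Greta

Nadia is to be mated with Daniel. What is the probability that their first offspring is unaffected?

Nadia is affected, so Nadia is mm.
Daniel is unaffected so carries M and received m from Ravi (mm), so Daniel is Mm.
The cross gives 1/2 Mm : 1/2 mm, so P(offspring is unaffected) = 1/2.

1/2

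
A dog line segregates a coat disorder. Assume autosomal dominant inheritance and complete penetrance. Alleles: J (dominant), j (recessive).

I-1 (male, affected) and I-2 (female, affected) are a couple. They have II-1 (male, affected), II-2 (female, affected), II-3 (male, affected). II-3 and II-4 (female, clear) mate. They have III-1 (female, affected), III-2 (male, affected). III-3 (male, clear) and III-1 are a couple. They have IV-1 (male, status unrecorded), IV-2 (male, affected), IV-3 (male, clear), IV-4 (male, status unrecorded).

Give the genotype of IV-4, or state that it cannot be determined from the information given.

cannot be determined

IV-4's phenotype is unrecorded, and no parent or child forces a single allele at both positions; consistent genotype assignments exist with IV-4 as Jj or jj.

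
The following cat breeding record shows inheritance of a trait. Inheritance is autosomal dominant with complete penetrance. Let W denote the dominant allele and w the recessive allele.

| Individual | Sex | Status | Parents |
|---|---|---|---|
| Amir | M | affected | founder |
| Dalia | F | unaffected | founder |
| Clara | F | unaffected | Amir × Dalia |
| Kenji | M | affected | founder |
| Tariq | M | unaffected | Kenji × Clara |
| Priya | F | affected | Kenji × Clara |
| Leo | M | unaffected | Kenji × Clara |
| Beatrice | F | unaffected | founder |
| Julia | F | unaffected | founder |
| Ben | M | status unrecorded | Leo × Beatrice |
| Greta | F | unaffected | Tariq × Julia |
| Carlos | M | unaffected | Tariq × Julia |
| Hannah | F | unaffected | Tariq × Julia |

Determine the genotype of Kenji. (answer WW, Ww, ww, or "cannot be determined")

Ww

From phenotype alone, Kenji is WW or Ww.
Kenji is affected so carries W and passed w to Tariq (ww), so Kenji is Ww.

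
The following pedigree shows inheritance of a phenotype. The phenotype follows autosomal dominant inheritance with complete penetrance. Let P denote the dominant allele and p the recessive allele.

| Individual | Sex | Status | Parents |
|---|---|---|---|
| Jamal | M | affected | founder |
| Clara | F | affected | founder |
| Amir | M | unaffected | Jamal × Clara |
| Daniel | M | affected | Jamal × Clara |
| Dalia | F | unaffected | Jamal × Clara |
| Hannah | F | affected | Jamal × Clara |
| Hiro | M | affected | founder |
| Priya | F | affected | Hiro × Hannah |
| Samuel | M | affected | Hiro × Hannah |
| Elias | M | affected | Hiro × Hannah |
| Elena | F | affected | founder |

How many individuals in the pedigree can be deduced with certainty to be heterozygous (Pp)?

2

Obligate heterozygotes: Jamal is affected so carries P and passed p to Amir (pp), so Jamal is Pp; Clara is affected so carries P and passed p to Amir (pp), so Clara is Pp.
Every other individual is either homozygous by phenotype or has at least one consistent homozygous assignment, so the count is 2.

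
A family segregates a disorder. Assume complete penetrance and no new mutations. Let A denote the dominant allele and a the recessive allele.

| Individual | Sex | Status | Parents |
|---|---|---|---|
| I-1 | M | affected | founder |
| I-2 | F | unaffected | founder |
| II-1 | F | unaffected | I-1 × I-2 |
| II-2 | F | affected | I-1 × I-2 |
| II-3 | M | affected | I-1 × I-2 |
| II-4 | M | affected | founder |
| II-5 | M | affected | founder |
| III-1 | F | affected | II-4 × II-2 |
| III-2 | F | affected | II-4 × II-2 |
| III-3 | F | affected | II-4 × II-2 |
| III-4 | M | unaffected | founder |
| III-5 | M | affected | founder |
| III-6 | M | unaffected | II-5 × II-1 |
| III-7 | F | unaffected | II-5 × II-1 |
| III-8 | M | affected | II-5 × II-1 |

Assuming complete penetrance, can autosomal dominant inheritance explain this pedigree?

Yes

A consistent assignment under autosomal dominant exists: I-1 Aa, I-2 aa, II-1 aa, II-2 Aa, II-3 Aa, II-4 AA, II-5 Aa, III-1 AA, III-2 AA, III-3 AA, III-4 aa, III-5 AA, III-6 aa, III-7 aa, III-8 Aa.
In this assignment every recorded phenotype matches its genotype and every non-founder's genotype is obtainable from its parents' genotypes, so the pedigree is consistent.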